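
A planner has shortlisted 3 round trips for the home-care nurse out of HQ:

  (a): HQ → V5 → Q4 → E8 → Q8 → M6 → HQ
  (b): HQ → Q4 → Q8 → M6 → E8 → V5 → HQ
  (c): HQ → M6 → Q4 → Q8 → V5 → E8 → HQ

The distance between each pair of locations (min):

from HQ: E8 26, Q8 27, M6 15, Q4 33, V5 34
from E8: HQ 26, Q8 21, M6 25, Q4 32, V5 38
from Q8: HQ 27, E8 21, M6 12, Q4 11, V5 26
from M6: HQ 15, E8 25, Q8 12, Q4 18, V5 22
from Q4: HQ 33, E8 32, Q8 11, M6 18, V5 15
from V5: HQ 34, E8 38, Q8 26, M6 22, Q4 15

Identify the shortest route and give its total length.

Shortest is (a), total 129 min.

(a): 34 + 15 + 32 + 21 + 12 + 15 = 129
(b): 33 + 11 + 12 + 25 + 38 + 34 = 153
(c): 15 + 18 + 11 + 26 + 38 + 26 = 134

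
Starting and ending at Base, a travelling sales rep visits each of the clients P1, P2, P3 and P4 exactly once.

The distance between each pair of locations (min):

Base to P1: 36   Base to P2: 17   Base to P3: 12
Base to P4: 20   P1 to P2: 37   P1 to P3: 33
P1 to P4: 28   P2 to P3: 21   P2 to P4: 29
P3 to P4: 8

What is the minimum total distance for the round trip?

With 4 stops there are 4!/2 = 12 distinct round trips (a route and its reverse cost the same).
Base → P1 → P2 → P3 → P4 → Base: 36+37+21+8+20 = 122
Base → P1 → P2 → P4 → P3 → Base: 36+37+29+8+12 = 122
Base → P1 → P3 → P2 → P4 → Base: 36+33+21+29+20 = 139
Base → P1 → P3 → P4 → P2 → Base: 36+33+8+29+17 = 123
Base → P1 → P4 → P2 → P3 → Base: 36+28+29+21+12 = 126
Base → P1 → P4 → P3 → P2 → Base: 36+28+8+21+17 = 110
Base → P2 → P1 → P3 → P4 → Base: 17+37+33+8+20 = 115
Base → P2 → P1 → P4 → P3 → Base: 17+37+28+8+12 = 102
Base → P2 → P3 → P1 → P4 → Base: 17+21+33+28+20 = 119
Base → P2 → P4 → P1 → P3 → Base: 17+29+28+33+12 = 119
Base → P3 → P1 → P2 → P4 → Base: 12+33+37+29+20 = 131
Base → P3 → P2 → P1 → P4 → Base: 12+21+37+28+20 = 118
The minimum is 102.
One optimal route: Base → P2 → P1 → P4 → P3 → Base (or its reverse).

102 min — the shortest possible round trip.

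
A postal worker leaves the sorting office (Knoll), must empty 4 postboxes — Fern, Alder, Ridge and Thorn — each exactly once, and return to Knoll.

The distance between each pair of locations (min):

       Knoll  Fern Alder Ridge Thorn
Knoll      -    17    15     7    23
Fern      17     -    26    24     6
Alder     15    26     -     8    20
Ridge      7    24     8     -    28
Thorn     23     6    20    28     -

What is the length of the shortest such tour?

58 min — the shortest possible round trip.

Knoll-Fern-Alder-Ridge-Thorn-Knoll: 17+26+8+28+23 = 102
Knoll-Fern-Alder-Thorn-Ridge-Knoll: 17+26+20+28+7 = 98
Knoll-Fern-Ridge-Alder-Thorn-Knoll: 17+24+8+20+23 = 92
Knoll-Fern-Ridge-Thorn-Alder-Knoll: 17+24+28+20+15 = 104
Knoll-Fern-Thorn-Alder-Ridge-Knoll: 17+6+20+8+7 = 58
Knoll-Fern-Thorn-Ridge-Alder-Knoll: 17+6+28+8+15 = 74
Knoll-Alder-Fern-Ridge-Thorn-Knoll: 15+26+24+28+23 = 116
Knoll-Alder-Fern-Thorn-Ridge-Knoll: 15+26+6+28+7 = 82
Knoll-Alder-Ridge-Fern-Thorn-Knoll: 15+8+24+6+23 = 76
Knoll-Alder-Thorn-Fern-Ridge-Knoll: 15+20+6+24+7 = 72
Knoll-Ridge-Fern-Alder-Thorn-Knoll: 7+24+26+20+23 = 100
Knoll-Ridge-Alder-Fern-Thorn-Knoll: 7+8+26+6+23 = 70
The minimum is 58.
One optimal route: Knoll → Fern → Thorn → Alder → Ridge → Knoll (or its reverse).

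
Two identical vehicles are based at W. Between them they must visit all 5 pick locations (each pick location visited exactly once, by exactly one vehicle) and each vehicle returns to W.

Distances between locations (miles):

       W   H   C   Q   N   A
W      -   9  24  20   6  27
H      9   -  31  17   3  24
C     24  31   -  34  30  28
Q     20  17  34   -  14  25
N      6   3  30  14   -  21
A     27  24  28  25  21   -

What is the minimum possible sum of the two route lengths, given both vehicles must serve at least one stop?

Check every non-empty split of the stops between the two vehicles; for each half take its own optimal tour:
  {H} + {C, Q, N, A}: 18 + 97 = 115
  {C} + {H, Q, N, A}: 48 + 78 = 126
  {H, C} + {Q, N, A}: 64 + 72 = 136
  {Q} + {H, C, N, A}: 40 + 85 = 125
  {H, Q} + {C, N, A}: 46 + 79 = 125
  {C, Q} + {H, N, A}: 78 + 60 = 138
  … (15 splits in total)
Best: vehicle 1 W → H → W = 18; vehicle 2 W → C → A → Q → N → W = 97; combined 115.

115 miles — the smallest possible combined total.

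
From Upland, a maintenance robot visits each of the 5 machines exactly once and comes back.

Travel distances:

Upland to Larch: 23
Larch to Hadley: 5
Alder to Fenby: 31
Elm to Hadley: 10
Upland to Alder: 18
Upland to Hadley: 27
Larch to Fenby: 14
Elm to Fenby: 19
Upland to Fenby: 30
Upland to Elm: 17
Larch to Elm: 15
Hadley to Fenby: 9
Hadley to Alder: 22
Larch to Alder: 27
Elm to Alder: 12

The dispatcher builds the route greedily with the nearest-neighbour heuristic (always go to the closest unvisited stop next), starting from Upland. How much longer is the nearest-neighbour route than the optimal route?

The nearest-neighbour route is 9 longer than optimal.

Upland: Elm=17, Alder=18, Larch=23, Hadley=27, Fenby=30 ⇒ Elm
Elm: Hadley=10, Alder=12, Larch=15, Fenby=19 ⇒ Hadley
Hadley: Larch=5, Fenby=9, Alder=22 ⇒ Larch
Larch: Fenby=14, Alder=27 ⇒ Fenby
Fenby: Alder=31 ⇒ Alder
NN route Upland → Elm → Hadley → Larch → Fenby → Alder → Upland costs 95.
Optimal: Upland → Larch → Hadley → Fenby → Elm → Alder → Upland costs 86 (by enumerating all 60 distinct tours).
Excess = 95 − 86 = 9.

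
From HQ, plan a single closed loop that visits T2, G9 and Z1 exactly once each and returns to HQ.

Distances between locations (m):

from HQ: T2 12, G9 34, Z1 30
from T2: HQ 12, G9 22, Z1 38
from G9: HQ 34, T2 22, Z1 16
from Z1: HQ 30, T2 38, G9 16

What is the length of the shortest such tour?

Minimum total distance: 80 m.

With 3 stops there are 3!/2 = 3 distinct round trips (a route and its reverse cost the same).
HQ→T2→G9→Z1→HQ: 12+22+16+30 = 80
HQ→T2→Z1→G9→HQ: 12+38+16+34 = 100
HQ→G9→T2→Z1→HQ: 34+22+38+30 = 124
The minimum is 80.
One optimal route: HQ → T2 → G9 → Z1 → HQ (or its reverse).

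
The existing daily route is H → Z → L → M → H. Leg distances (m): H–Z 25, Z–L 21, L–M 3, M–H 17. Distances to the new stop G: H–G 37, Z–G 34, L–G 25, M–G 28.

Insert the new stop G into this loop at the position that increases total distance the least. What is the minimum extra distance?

+38 m — insert G between Z and L.

Insertion cost between consecutive stops i–j is d(i,G) + d(G,j) − d(i,j):
  between H and Z: 37 + 34 − 25 = 46
  between Z and L: 34 + 25 − 21 = 38
  between L and M: 25 + 28 − 3 = 50
  between M and H: 28 + 37 − 17 = 48
Cheapest insertion is between Z and L, adding 38.
New total = 66 + 38 = 104.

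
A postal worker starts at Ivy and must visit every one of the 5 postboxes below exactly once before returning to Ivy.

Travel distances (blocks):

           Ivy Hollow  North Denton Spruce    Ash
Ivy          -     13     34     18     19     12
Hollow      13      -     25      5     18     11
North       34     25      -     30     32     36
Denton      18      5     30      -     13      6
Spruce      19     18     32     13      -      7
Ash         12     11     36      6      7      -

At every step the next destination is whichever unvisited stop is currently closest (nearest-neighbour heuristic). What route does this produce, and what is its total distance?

From Ivy: distances to unvisited — Ash=12, Hollow=13, Denton=18, Spruce=19, North=34. Nearest is Ash (12).
From Ash: distances to unvisited — Denton=6, Spruce=7, Hollow=11, North=36. Nearest is Denton (6).
From Denton: distances to unvisited — Hollow=5, Spruce=13, North=30. Nearest is Hollow (5).
From Hollow: distances to unvisited — Spruce=18, North=25. Nearest is Spruce (18).
From Spruce: distances to unvisited — North=32. Nearest is North (32).
Return North→Ivy: 34.
Total = 12 + 6 + 5 + 18 + 32 + 34 = 107.

Total distance 107 blocks via the nearest-neighbour route Ivy → Ash → Denton → Hollow → Spruce → North → Ivy.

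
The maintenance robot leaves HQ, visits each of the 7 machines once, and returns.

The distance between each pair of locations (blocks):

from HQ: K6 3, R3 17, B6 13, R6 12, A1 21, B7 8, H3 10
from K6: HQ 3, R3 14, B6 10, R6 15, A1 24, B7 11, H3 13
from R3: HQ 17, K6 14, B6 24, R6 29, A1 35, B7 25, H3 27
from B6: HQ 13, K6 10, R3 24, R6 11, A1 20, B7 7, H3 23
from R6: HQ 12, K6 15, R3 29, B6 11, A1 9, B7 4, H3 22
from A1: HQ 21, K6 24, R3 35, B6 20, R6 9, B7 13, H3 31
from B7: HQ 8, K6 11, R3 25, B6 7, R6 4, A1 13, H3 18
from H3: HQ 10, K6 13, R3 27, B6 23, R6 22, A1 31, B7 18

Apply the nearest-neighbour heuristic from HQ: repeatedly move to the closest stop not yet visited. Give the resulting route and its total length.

Total distance 108 blocks via the nearest-neighbour route HQ → K6 → B6 → B7 → R6 → A1 → H3 → R3 → HQ.

From HQ: distances to unvisited — K6=3, B7=8, H3=10, R6=12, B6=13, R3=17, A1=21. Nearest is K6 (3).
From K6: distances to unvisited — B6=10, B7=11, H3=13, R3=14, R6=15, A1=24. Nearest is B6 (10).
From B6: distances to unvisited — B7=7, R6=11, A1=20, H3=23, R3=24. Nearest is B7 (7).
From B7: distances to unvisited — R6=4, A1=13, H3=18, R3=25. Nearest is R6 (4).
From R6: distances to unvisited — A1=9, H3=22, R3=29. Nearest is A1 (9).
From A1: distances to unvisited — H3=31, R3=35. Nearest is H3 (31).
From H3: distances to unvisited — R3=27. Nearest is R3 (27).
Return R3→HQ: 17.
Total = 3 + 10 + 7 + 4 + 9 + 31 + 27 + 17 = 108.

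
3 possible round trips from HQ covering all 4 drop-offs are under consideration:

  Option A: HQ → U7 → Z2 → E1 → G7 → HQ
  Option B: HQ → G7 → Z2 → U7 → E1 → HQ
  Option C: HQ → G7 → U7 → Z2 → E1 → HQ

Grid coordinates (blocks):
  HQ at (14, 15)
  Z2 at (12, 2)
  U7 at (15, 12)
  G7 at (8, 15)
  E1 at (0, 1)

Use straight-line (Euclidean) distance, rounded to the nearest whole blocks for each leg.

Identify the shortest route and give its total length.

Shortest is Option A, total 47 blocks.

Option A: 3 + 10 + 12 + 16 + 6 = 47
Option B: 6 + 14 + 10 + 19 + 20 = 69
Option C: 6 + 8 + 10 + 12 + 20 = 56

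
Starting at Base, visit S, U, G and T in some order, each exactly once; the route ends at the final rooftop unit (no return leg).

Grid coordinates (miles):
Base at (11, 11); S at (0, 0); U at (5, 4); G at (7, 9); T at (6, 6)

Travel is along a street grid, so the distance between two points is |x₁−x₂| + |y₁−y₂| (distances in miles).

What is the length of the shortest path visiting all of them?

Shortest open route: 22 miles.

There are 4! = 24 possible orderings.
Base - S - U - G - T: 22+9+7+4 = 42
Base - S - U - T - G: 22+9+3+4 = 38
Base - S - G - U - T: 22+16+7+3 = 48
Base - S - G - T - U: 22+16+4+3 = 45
Base - S - T - U - G: 22+12+3+7 = 44
Base - S - T - G - U: 22+12+4+7 = 45
Base - U - S - G - T: 13+9+16+4 = 42
Base - U - S - T - G: 13+9+12+4 = 38
Base - U - G - S - T: 13+7+16+12 = 48
Base - U - G - T - S: 13+7+4+12 = 36
Base - U - T - S - G: 13+3+12+16 = 44
Base - U - T - G - S: 13+3+4+16 = 36
Base - G - S - U - T: 6+16+9+3 = 34
Base - G - S - T - U: 6+16+12+3 = 37
… (10 more)
Base - G - T - U - S: 6+4+3+9 = 22  ← best
The minimum is 22.
One shortest path: Base → G → T → U → S.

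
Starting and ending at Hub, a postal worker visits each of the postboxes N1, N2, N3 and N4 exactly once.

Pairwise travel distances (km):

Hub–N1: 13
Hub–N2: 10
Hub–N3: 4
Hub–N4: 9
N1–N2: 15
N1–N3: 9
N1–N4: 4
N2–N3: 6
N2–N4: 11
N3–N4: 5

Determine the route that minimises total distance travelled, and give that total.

Shortest round trip = 38 km.

With 4 stops there are 4!/2 = 12 distinct round trips (a route and its reverse cost the same).
Hub-N1-N2-N3-N4-Hub: 13+15+6+5+9 = 48
Hub-N1-N2-N4-N3-Hub: 13+15+11+5+4 = 48
Hub-N1-N3-N2-N4-Hub: 13+9+6+11+9 = 48
Hub-N1-N3-N4-N2-Hub: 13+9+5+11+10 = 48
Hub-N1-N4-N2-N3-Hub: 13+4+11+6+4 = 38
Hub-N1-N4-N3-N2-Hub: 13+4+5+6+10 = 38
Hub-N2-N1-N3-N4-Hub: 10+15+9+5+9 = 48
Hub-N2-N1-N4-N3-Hub: 10+15+4+5+4 = 38
Hub-N2-N3-N1-N4-Hub: 10+6+9+4+9 = 38
Hub-N2-N4-N1-N3-Hub: 10+11+4+9+4 = 38
Hub-N3-N1-N2-N4-Hub: 4+9+15+11+9 = 48
Hub-N3-N2-N1-N4-Hub: 4+6+15+4+9 = 38
The minimum is 38.
One optimal route: Hub → N1 → N4 → N2 → N3 → Hub (or its reverse).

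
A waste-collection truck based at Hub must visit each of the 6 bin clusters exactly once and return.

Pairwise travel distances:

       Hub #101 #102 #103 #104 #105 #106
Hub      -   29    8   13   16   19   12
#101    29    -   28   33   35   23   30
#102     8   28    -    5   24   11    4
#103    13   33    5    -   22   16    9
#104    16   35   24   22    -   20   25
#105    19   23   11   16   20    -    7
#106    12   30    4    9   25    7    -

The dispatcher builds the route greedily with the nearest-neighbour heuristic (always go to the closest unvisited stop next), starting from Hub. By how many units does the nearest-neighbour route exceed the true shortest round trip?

Excess over optimum: 18.

Hub: #102=8, #106=12, #103=13, #104=16, #105=19, #101=29 ⇒ #102
#102: #106=4, #103=5, #105=11, #104=24, #101=28 ⇒ #106
#106: #105=7, #103=9, #104=25, #101=30 ⇒ #105
#105: #103=16, #104=20, #101=23 ⇒ #103
#103: #104=22, #101=33 ⇒ #104
#104: #101=35 ⇒ #101
NN route Hub → #102 → #106 → #105 → #103 → #104 → #101 → Hub costs 121.
Optimal: Hub → #102 → #103 → #106 → #105 → #101 → #104 → Hub costs 103 (by enumerating all 360 distinct tours).
Excess = 121 − 103 = 18.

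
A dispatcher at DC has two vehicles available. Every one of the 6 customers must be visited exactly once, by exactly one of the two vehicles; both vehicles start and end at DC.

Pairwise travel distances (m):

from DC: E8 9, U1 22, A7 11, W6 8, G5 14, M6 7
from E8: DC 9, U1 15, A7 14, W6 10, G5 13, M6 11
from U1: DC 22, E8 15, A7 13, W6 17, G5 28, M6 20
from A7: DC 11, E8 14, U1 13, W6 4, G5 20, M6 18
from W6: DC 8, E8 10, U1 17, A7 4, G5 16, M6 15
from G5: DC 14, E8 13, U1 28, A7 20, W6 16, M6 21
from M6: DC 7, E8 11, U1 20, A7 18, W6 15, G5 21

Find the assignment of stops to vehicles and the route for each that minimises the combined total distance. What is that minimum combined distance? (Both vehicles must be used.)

Minimum combined distance: 81 m.

There are 2^5 − 1 = 31 ways to divide the 6 stops into two non-empty groups. For each, the best each vehicle can do is its own shortest tour through its group:
  {E8} + {U1, A7, W6, G5, M6}: 18 + 74 = 92
  {U1} + {E8, A7, W6, G5, M6}: 44 + 62 = 106
  {E8, U1} + {A7, W6, G5, M6}: 46 + 59 = 105
  {A7} + {E8, U1, W6, G5, M6}: 22 + 79 = 101
  {E8, A7} + {U1, W6, G5, M6}: 34 + 74 = 108
  {U1, A7} + {E8, W6, G5, M6}: 46 + 55 = 101
  … (31 splits in total)
  {E8, U1, A7, W6, G5} + {M6}: 67 + 14 = 81  ← best
Best: vehicle 1 DC → W6 → A7 → U1 → E8 → G5 → DC = 67; vehicle 2 DC → M6 → DC = 14; combined 81.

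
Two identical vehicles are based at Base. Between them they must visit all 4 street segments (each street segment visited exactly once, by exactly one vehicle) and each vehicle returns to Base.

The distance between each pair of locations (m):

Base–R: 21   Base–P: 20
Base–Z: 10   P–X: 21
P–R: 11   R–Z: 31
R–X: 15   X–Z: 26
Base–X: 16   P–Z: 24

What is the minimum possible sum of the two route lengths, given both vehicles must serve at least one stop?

82 m — the smallest possible combined total.

There are 2^3 − 1 = 7 ways to divide the 4 stops into two non-empty groups. For each, the best each vehicle can do is its own shortest tour through its group:
  {P} + {R, X, Z}: 40 + 72 = 112
  {R} + {P, X, Z}: 42 + 71 = 113
  {P, R} + {X, Z}: 52 + 52 = 104
  {X} + {P, R, Z}: 32 + 66 = 98
  {P, X} + {R, Z}: 57 + 62 = 119
  {R, X} + {P, Z}: 52 + 54 = 106
  … (7 splits in total)
  {P, R, X} + {Z}: 62 + 20 = 82  ← best
Best: vehicle 1 Base → P → R → X → Base = 62; vehicle 2 Base → Z → Base = 20; combined 82.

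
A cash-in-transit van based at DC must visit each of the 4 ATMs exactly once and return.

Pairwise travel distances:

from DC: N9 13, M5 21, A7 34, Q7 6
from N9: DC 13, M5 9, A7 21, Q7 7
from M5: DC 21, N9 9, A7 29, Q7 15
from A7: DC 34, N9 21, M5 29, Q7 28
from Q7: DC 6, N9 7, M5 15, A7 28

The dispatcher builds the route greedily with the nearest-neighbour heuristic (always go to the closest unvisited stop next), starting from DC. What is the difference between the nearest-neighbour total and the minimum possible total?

From DC: Q7=6, N9=13, M5=21, A7=34 → choose Q7 (6).
From Q7: N9=7, M5=15, A7=28 → choose N9 (7).
From N9: M5=9, A7=21 → choose M5 (9).
From M5: A7=29 → choose A7 (29).
NN route DC → Q7 → N9 → M5 → A7 → DC costs 85.
Optimal: DC → N9 → A7 → M5 → Q7 → DC costs 84 (by enumerating all 12 distinct tours).
Excess = 85 − 84 = 1.

1 longer than the optimal tour.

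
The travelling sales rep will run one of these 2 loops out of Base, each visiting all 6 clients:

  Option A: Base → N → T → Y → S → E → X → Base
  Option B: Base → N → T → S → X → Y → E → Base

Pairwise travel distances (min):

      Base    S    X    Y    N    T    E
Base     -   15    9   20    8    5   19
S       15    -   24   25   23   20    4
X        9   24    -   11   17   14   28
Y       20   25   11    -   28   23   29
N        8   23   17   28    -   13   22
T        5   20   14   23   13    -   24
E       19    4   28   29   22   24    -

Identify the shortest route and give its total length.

Shortest is Option A, total 110 min.

Option A: 8 + 13 + 23 + 25 + 4 + 28 + 9 = 110
Option B: 8 + 13 + 20 + 24 + 11 + 29 + 19 = 124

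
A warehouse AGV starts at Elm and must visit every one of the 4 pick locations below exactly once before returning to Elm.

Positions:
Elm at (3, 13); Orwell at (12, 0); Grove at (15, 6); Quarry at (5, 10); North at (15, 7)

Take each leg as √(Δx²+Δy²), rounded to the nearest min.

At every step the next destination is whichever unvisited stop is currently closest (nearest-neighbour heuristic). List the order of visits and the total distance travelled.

From Elm: distances to unvisited — Quarry=4, North=13, Grove=14, Orwell=16. Nearest is Quarry (4).
From Quarry: distances to unvisited — North=10, Grove=11, Orwell=12. Nearest is North (10).
From North: distances to unvisited — Grove=1, Orwell=8. Nearest is Grove (1).
From Grove: distances to unvisited — Orwell=7. Nearest is Orwell (7).
Return Orwell→Elm: 16.
Total = 4 + 10 + 1 + 7 + 16 = 38.

38 min along Elm → Quarry → North → Grove → Orwell → Elm.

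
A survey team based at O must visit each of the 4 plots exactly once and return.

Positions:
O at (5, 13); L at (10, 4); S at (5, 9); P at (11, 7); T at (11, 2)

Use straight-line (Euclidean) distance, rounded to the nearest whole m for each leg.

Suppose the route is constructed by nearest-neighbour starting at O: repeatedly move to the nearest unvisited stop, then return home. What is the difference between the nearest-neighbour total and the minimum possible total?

Excess over optimum: 2 m.

O: S=4, P=8, L=10, T=13 ⇒ S
S: P=6, L=7, T=9 ⇒ P
P: L=3, T=5 ⇒ L
L: T=2 ⇒ T
NN route O → S → P → L → T → O costs 28.
Optimal: O → S → L → T → P → O costs 26 (by enumerating all 12 distinct tours).
Excess = 28 − 26 = 2.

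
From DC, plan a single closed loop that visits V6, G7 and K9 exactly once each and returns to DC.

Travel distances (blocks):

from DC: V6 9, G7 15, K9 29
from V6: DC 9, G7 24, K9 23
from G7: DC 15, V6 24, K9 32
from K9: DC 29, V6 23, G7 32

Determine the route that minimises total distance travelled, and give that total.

Shortest round trip = 79 blocks.

With 3 stops there are 3!/2 = 3 distinct round trips (a route and its reverse cost the same).
DC-V6-G7-K9-DC: 9+24+32+29 = 94
DC-V6-K9-G7-DC: 9+23+32+15 = 79
DC-G7-V6-K9-DC: 15+24+23+29 = 91
The minimum is 79.
One optimal route: DC → V6 → K9 → G7 → DC (or its reverse).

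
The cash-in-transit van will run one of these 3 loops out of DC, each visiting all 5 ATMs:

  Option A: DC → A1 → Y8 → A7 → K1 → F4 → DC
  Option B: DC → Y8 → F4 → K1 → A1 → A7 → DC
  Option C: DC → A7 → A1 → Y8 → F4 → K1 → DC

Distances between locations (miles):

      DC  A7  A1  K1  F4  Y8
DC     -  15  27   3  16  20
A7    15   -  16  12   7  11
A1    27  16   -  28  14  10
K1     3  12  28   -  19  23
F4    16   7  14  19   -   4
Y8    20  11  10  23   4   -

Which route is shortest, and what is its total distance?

67 miles — Option C is the shortest.

Option A: 27 + 10 + 11 + 12 + 19 + 16 = 95
Option B: 20 + 4 + 19 + 28 + 16 + 15 = 102
Option C: 15 + 16 + 10 + 4 + 19 + 3 = 67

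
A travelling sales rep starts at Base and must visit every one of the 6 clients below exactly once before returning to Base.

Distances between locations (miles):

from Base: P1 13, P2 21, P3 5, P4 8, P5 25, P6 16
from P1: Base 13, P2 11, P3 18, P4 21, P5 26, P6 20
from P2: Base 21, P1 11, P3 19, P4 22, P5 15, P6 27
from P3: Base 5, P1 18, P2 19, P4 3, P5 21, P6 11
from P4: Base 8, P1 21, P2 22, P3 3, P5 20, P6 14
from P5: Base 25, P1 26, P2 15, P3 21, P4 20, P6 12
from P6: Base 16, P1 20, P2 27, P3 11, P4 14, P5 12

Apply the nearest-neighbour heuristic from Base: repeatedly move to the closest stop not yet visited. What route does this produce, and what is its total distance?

At Base the remaining stops are P3 5, P4 8, P1 13, P6 16, P2 21, P5 25; go to P3.
At P3 the remaining stops are P4 3, P6 11, P1 18, P2 19, P5 21; go to P4.
At P4 the remaining stops are P6 14, P5 20, P1 21, P2 22; go to P6.
At P6 the remaining stops are P5 12, P1 20, P2 27; go to P5.
At P5 the remaining stops are P2 15, P1 26; go to P2.
At P2 the remaining stops are P1 11; go to P1.
Return P1→Base: 13.
Total = 5 + 3 + 14 + 12 + 15 + 11 + 13 = 73.

Total distance 73 miles via the nearest-neighbour route Base → P3 → P4 → P6 → P5 → P2 → P1 → Base.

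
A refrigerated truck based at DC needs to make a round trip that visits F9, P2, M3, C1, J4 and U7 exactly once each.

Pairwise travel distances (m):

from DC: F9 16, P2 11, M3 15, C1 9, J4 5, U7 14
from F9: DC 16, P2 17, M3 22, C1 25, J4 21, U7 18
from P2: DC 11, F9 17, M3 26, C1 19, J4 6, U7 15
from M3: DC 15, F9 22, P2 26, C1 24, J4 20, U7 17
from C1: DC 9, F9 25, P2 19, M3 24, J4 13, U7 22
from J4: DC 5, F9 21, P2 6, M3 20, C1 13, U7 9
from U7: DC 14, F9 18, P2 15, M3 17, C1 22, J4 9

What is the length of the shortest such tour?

DC-F9-P2-M3-C1-J4-U7-DC: 16+17+26+24+13+9+14 = 119
DC-F9-P2-M3-C1-U7-J4-DC: 16+17+26+24+22+9+5 = 119
DC-F9-P2-M3-J4-C1-U7-DC: 16+17+26+20+13+22+14 = 128
DC-F9-P2-M3-J4-U7-C1-DC: 16+17+26+20+9+22+9 = 119
DC-F9-P2-M3-U7-C1-J4-DC: 16+17+26+17+22+13+5 = 116
DC-F9-P2-M3-U7-J4-C1-DC: 16+17+26+17+9+13+9 = 107
DC-F9-P2-C1-M3-J4-U7-DC: 16+17+19+24+20+9+14 = 119
DC-F9-P2-C1-M3-U7-J4-DC: 16+17+19+24+17+9+5 = 107
… (352 more)
DC-M3-U7-F9-P2-J4-C1-DC: 15+17+18+17+6+13+9 = 95  ← best
The minimum is 95.
One optimal route: DC → M3 → U7 → F9 → P2 → J4 → C1 → DC (or its reverse).

Minimum total distance: 95 m.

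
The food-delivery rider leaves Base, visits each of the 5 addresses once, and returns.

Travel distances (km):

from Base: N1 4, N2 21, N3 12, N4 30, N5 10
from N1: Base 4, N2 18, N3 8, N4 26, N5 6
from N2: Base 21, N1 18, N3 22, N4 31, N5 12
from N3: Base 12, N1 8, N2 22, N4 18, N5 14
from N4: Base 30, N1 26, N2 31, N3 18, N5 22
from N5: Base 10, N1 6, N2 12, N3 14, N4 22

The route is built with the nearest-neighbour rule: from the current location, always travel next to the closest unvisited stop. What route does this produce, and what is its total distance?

Nearest-neighbour total = 92 km; route Base → N1 → N5 → N2 → N3 → N4 → Base.

At Base the remaining stops are N1 4, N5 10, N3 12, N2 21, N4 30; go to N1.
At N1 the remaining stops are N5 6, N3 8, N2 18, N4 26; go to N5.
At N5 the remaining stops are N2 12, N3 14, N4 22; go to N2.
At N2 the remaining stops are N3 22, N4 31; go to N3.
At N3 the remaining stops are N4 18; go to N4.
Return N4→Base: 30.
Total = 4 + 6 + 12 + 22 + 18 + 30 = 92.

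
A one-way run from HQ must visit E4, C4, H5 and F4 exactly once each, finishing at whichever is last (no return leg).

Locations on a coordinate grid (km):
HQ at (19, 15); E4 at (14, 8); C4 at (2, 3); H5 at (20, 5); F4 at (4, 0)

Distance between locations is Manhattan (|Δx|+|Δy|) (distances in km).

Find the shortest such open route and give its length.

Minimum one-way distance = 42 km.

There are 4! = 24 possible orderings.
HQ → E4 → C4 → H5 → F4: 12+17+20+21 = 70
HQ → E4 → C4 → F4 → H5: 12+17+5+21 = 55
HQ → E4 → H5 → C4 → F4: 12+9+20+5 = 46
HQ → E4 → H5 → F4 → C4: 12+9+21+5 = 47
HQ → E4 → F4 → C4 → H5: 12+18+5+20 = 55
HQ → E4 → F4 → H5 → C4: 12+18+21+20 = 71
HQ → C4 → E4 → H5 → F4: 29+17+9+21 = 76
HQ → C4 → E4 → F4 → H5: 29+17+18+21 = 85
HQ → C4 → H5 → E4 → F4: 29+20+9+18 = 76
HQ → C4 → H5 → F4 → E4: 29+20+21+18 = 88
HQ → C4 → F4 → E4 → H5: 29+5+18+9 = 61
HQ → C4 → F4 → H5 → E4: 29+5+21+9 = 64
HQ → H5 → E4 → C4 → F4: 11+9+17+5 = 42
HQ → H5 → E4 → F4 → C4: 11+9+18+5 = 43
… (10 more)
The minimum is 42.
One shortest path: HQ → H5 → E4 → C4 → F4.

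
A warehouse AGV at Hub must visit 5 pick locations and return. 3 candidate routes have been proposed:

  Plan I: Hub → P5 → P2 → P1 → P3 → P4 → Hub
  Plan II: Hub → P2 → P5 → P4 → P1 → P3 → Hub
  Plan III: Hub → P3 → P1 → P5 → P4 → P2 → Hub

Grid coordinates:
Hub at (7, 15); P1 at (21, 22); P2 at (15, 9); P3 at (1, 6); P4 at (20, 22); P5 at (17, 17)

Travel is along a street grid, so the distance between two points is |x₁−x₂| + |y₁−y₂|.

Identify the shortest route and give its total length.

Shortest is Plan II, total 84.

Plan I: 12 + 10 + 19 + 36 + 35 + 20 = 132
Plan II: 14 + 10 + 8 + 1 + 36 + 15 = 84
Plan III: 15 + 36 + 9 + 8 + 18 + 14 = 100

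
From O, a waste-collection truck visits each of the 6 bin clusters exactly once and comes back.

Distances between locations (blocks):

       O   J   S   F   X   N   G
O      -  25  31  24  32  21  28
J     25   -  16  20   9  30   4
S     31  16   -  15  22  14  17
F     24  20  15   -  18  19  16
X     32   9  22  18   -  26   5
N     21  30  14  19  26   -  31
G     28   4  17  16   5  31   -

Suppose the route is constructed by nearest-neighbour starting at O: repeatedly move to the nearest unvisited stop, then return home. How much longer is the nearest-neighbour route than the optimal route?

9 blocks longer than the optimal tour.

O: N=21, F=24, J=25, G=28, S=31, X=32 ⇒ N
N: S=14, F=19, X=26, J=30, G=31 ⇒ S
S: F=15, J=16, G=17, X=22 ⇒ F
F: G=16, X=18, J=20 ⇒ G
G: J=4, X=5 ⇒ J
J: X=9 ⇒ X
NN route O → N → S → F → G → J → X → O costs 111.
Optimal: O → J → G → X → F → S → N → O costs 102 (by enumerating all 360 distinct tours).
Excess = 111 − 102 = 9.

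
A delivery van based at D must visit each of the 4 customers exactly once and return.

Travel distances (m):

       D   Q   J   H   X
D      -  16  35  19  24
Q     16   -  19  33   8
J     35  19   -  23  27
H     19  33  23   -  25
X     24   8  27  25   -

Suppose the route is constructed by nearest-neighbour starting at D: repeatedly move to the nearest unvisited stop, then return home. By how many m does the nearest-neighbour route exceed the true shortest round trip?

The nearest-neighbour route is 14 m longer than optimal.

From D: Q=16, H=19, X=24, J=35 → choose Q (16).
From Q: X=8, J=19, H=33 → choose X (8).
From X: H=25, J=27 → choose H (25).
From H: J=23 → choose J (23).
NN route D → Q → X → H → J → D costs 107.
Optimal: D → Q → X → J → H → D costs 93 (by enumerating all 12 distinct tours).
Excess = 107 − 93 = 14.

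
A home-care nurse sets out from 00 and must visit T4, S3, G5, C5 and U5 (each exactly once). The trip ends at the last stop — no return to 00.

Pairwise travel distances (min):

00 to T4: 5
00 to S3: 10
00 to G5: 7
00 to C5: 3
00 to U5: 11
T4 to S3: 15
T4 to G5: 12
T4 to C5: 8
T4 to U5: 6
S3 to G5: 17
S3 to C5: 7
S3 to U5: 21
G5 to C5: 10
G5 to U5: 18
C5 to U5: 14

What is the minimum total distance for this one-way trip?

Minimum one-way distance = 45 min.

There are 5! = 120 possible orderings.
00 - T4 - S3 - G5 - C5 - U5: 5+15+17+10+14 = 61
00 - T4 - S3 - G5 - U5 - C5: 5+15+17+18+14 = 69
00 - T4 - S3 - C5 - G5 - U5: 5+15+7+10+18 = 55
00 - T4 - S3 - C5 - U5 - G5: 5+15+7+14+18 = 59
00 - T4 - S3 - U5 - G5 - C5: 5+15+21+18+10 = 69
00 - T4 - S3 - U5 - C5 - G5: 5+15+21+14+10 = 65
00 - T4 - G5 - S3 - C5 - U5: 5+12+17+7+14 = 55
00 - T4 - G5 - S3 - U5 - C5: 5+12+17+21+14 = 69
00 - T4 - G5 - C5 - S3 - U5: 5+12+10+7+21 = 55
00 - T4 - G5 - C5 - U5 - S3: 5+12+10+14+21 = 62
00 - T4 - G5 - U5 - S3 - C5: 5+12+18+21+7 = 63
00 - T4 - G5 - U5 - C5 - S3: 5+12+18+14+7 = 56
00 - T4 - C5 - S3 - G5 - U5: 5+8+7+17+18 = 55
00 - T4 - C5 - S3 - U5 - G5: 5+8+7+21+18 = 59
… (106 more)
00 - S3 - C5 - G5 - T4 - U5: 10+7+10+12+6 = 45  ← best
The minimum is 45.
One shortest path: 00 → S3 → C5 → G5 → T4 → U5.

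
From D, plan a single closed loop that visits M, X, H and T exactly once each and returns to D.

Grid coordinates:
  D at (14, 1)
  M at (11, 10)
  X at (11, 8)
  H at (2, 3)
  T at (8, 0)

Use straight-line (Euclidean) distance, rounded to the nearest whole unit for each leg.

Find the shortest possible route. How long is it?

With 4 stops there are 4!/2 = 12 distinct round trips (a route and its reverse cost the same).
D-M-X-H-T-D: 9+2+10+7+6 = 34
D-M-X-T-H-D: 9+2+9+7+12 = 39
D-M-H-X-T-D: 9+11+10+9+6 = 45
D-M-H-T-X-D: 9+11+7+9+8 = 44
D-M-T-X-H-D: 9+10+9+10+12 = 50
D-M-T-H-X-D: 9+10+7+10+8 = 44
D-X-M-H-T-D: 8+2+11+7+6 = 34
D-X-M-T-H-D: 8+2+10+7+12 = 39
D-X-H-M-T-D: 8+10+11+10+6 = 45
D-X-T-M-H-D: 8+9+10+11+12 = 50
D-H-M-X-T-D: 12+11+2+9+6 = 40
D-H-X-M-T-D: 12+10+2+10+6 = 40
The minimum is 34.
One optimal route: D → M → X → H → T → D (or its reverse).

34 — the shortest possible round trip.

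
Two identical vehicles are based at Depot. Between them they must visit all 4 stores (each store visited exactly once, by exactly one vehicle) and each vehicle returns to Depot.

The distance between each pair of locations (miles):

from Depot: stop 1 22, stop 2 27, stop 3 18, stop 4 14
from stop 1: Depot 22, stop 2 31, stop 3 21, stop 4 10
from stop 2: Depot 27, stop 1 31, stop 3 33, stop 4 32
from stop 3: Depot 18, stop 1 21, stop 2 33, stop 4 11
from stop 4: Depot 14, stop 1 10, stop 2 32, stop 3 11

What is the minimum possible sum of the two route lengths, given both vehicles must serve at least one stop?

115 miles — the smallest possible combined total.

Check every non-empty split of the stops between the two vehicles; for each half take its own optimal tour:
  {stop 1} + {stop 2, stop 3, stop 4}: 44 + 85 = 129
  {stop 2} + {stop 1, stop 3, stop 4}: 54 + 61 = 115
  {stop 1, stop 2} + {stop 3, stop 4}: 80 + 43 = 123
  {stop 3} + {stop 1, stop 2, stop 4}: 36 + 82 = 118
  {stop 1, stop 3} + {stop 2, stop 4}: 61 + 73 = 134
  {stop 2, stop 3} + {stop 1, stop 4}: 78 + 46 = 124
  … (7 splits in total)
Best: vehicle 1 Depot → stop 2 → Depot = 54; vehicle 2 Depot → stop 1 → stop 4 → stop 3 → Depot = 61; combined 115.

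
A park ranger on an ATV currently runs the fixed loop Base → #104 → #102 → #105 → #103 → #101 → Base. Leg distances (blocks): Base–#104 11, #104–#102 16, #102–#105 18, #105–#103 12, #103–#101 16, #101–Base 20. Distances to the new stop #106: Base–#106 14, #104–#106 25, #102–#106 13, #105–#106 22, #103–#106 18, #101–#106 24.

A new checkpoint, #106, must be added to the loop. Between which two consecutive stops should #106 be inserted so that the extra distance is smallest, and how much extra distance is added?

Minimum extra distance: 17 blocks, inserting #106 between #102 and #105.

Insertion cost between consecutive stops i–j is d(i,#106) + d(#106,j) − d(i,j):
  between Base and #104: 14 + 25 − 11 = 28
  between #104 and #102: 25 + 13 − 16 = 22
  between #102 and #105: 13 + 22 − 18 = 17
  between #105 and #103: 22 + 18 − 12 = 28
  between #103 and #101: 18 + 24 − 16 = 26
  between #101 and Base: 24 + 14 − 20 = 18
Cheapest insertion is between #102 and #105, adding 17.
New total = 93 + 17 = 110.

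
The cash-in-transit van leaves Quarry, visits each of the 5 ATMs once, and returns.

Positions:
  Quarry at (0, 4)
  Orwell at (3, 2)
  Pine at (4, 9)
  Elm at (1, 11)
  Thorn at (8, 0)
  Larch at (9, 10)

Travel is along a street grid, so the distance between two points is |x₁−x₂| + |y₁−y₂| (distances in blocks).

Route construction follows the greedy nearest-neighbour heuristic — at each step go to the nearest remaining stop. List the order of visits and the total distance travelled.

Nearest-neighbour total = 42 blocks; route Quarry → Orwell → Thorn → Larch → Pine → Elm → Quarry.

From Quarry: distances to unvisited — Orwell=5, Elm=8, Pine=9, Thorn=12, Larch=15. Nearest is Orwell (5).
From Orwell: distances to unvisited — Thorn=7, Pine=8, Elm=11, Larch=14. Nearest is Thorn (7).
From Thorn: distances to unvisited — Larch=11, Pine=13, Elm=18. Nearest is Larch (11).
From Larch: distances to unvisited — Pine=6, Elm=9. Nearest is Pine (6).
From Pine: distances to unvisited — Elm=5. Nearest is Elm (5).
Return Elm→Quarry: 8.
Total = 5 + 7 + 11 + 6 + 5 + 8 = 42.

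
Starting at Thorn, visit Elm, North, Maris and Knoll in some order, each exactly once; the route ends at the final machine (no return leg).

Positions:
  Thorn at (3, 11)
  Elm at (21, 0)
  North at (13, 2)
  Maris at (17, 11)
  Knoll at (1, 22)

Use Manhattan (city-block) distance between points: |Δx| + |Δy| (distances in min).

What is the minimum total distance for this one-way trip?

There are 4! = 24 possible orderings.
Thorn→Elm→North→Maris→Knoll: 29+10+13+27 = 79
Thorn→Elm→North→Knoll→Maris: 29+10+32+27 = 98
Thorn→Elm→Maris→North→Knoll: 29+15+13+32 = 89
Thorn→Elm→Maris→Knoll→North: 29+15+27+32 = 103
Thorn→Elm→Knoll→North→Maris: 29+42+32+13 = 116
Thorn→Elm→Knoll→Maris→North: 29+42+27+13 = 111
Thorn→North→Elm→Maris→Knoll: 19+10+15+27 = 71
Thorn→North→Elm→Knoll→Maris: 19+10+42+27 = 98
Thorn→North→Maris→Elm→Knoll: 19+13+15+42 = 89
Thorn→North→Maris→Knoll→Elm: 19+13+27+42 = 101
Thorn→North→Knoll→Elm→Maris: 19+32+42+15 = 108
Thorn→North→Knoll→Maris→Elm: 19+32+27+15 = 93
Thorn→Maris→Elm→North→Knoll: 14+15+10+32 = 71
Thorn→Maris→Elm→Knoll→North: 14+15+42+32 = 103
… (10 more)
Thorn→Knoll→Maris→North→Elm: 13+27+13+10 = 63  ← best
The minimum is 63.
One shortest path: Thorn → Knoll → Maris → North → Elm.

Minimum one-way distance = 63 min.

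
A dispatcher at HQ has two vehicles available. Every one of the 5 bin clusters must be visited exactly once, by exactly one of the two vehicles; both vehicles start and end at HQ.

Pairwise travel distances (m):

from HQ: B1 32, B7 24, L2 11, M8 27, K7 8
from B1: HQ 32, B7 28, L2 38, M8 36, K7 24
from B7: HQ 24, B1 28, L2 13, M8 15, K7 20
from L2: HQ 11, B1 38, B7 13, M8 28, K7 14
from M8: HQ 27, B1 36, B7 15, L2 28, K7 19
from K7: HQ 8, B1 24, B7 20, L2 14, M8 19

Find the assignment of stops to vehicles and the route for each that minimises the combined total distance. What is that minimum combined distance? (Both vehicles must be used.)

Try each way of splitting the stops between the two vehicles (each non-empty) and, for each split, find the best tour for each vehicle:
  {B1} + {B7, L2, M8, K7}: 64 + 66 = 130
  {B7} + {B1, L2, M8, K7}: 48 + 107 = 155
  {B1, B7} + {L2, M8, K7}: 84 + 66 = 150
  {L2} + {B1, B7, M8, K7}: 22 + 102 = 124
  {B1, L2} + {B7, M8, K7}: 81 + 66 = 147
  {B7, L2} + {B1, M8, K7}: 48 + 95 = 143
  … (15 splits in total)
  {B1, B7, L2, M8} + {K7}: 107 + 16 = 123  ← best
Best: vehicle 1 HQ → B1 → M8 → B7 → L2 → HQ = 107; vehicle 2 HQ → K7 → HQ = 16; combined 123.

Minimum combined distance: 123 m.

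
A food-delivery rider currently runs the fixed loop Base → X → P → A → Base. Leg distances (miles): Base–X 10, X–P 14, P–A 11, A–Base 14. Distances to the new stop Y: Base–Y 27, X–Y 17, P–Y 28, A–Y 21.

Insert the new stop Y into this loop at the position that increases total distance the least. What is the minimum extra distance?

+31 miles — insert Y between X and P.

Insertion cost between consecutive stops i–j is d(i,Y) + d(Y,j) − d(i,j):
  between Base and X: 27 + 17 − 10 = 34
  between X and P: 17 + 28 − 14 = 31
  between P and A: 28 + 21 − 11 = 38
  between A and Base: 21 + 27 − 14 = 34
Cheapest insertion is between X and P, adding 31.
New total = 49 + 31 = 80.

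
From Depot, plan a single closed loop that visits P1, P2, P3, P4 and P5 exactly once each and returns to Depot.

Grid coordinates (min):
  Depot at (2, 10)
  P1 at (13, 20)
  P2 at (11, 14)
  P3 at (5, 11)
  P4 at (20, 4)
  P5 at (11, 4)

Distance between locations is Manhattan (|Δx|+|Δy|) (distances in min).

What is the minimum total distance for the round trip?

With 5 stops there are 5!/2 = 60 distinct round trips (a route and its reverse cost the same).
Depot → P1 → P2 → P3 → P4 → P5 → Depot: 21+8+9+22+9+15 = 84
Depot → P1 → P2 → P3 → P5 → P4 → Depot: 21+8+9+13+9+24 = 84
Depot → P1 → P2 → P4 → P3 → P5 → Depot: 21+8+19+22+13+15 = 98
Depot → P1 → P2 → P4 → P5 → P3 → Depot: 21+8+19+9+13+4 = 74
Depot → P1 → P2 → P5 → P3 → P4 → Depot: 21+8+10+13+22+24 = 98
Depot → P1 → P2 → P5 → P4 → P3 → Depot: 21+8+10+9+22+4 = 74
Depot → P1 → P3 → P2 → P4 → P5 → Depot: 21+17+9+19+9+15 = 90
Depot → P1 → P3 → P2 → P5 → P4 → Depot: 21+17+9+10+9+24 = 90
Depot → P1 → P3 → P4 → P2 → P5 → Depot: 21+17+22+19+10+15 = 104
Depot → P1 → P3 → P4 → P5 → P2 → Depot: 21+17+22+9+10+13 = 92
Depot → P1 → P3 → P5 → P2 → P4 → Depot: 21+17+13+10+19+24 = 104
Depot → P1 → P3 → P5 → P4 → P2 → Depot: 21+17+13+9+19+13 = 92
Depot → P1 → P4 → P2 → P3 → P5 → Depot: 21+23+19+9+13+15 = 100
Depot → P1 → P4 → P2 → P5 → P3 → Depot: 21+23+19+10+13+4 = 90
… (46 more)
Depot → P3 → P2 → P1 → P4 → P5 → Depot: 4+9+8+23+9+15 = 68  ← best
The minimum is 68.
One optimal route: Depot → P3 → P2 → P1 → P4 → P5 → Depot (or its reverse).

Shortest round trip = 68 min.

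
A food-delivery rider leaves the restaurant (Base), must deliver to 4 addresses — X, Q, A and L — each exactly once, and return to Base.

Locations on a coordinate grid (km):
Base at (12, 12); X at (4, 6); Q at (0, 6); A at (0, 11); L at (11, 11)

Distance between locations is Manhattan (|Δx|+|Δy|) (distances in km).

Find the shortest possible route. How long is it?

Minimum total distance: 36 km.

There are 12 distinct closed tours to check (reversals are equivalent).
Base-X-Q-A-L-Base: 14+4+5+11+2 = 36
Base-X-Q-L-A-Base: 14+4+16+11+13 = 58
Base-X-A-Q-L-Base: 14+9+5+16+2 = 46
Base-X-A-L-Q-Base: 14+9+11+16+18 = 68
Base-X-L-Q-A-Base: 14+12+16+5+13 = 60
Base-X-L-A-Q-Base: 14+12+11+5+18 = 60
Base-Q-X-A-L-Base: 18+4+9+11+2 = 44
Base-Q-X-L-A-Base: 18+4+12+11+13 = 58
Base-Q-A-X-L-Base: 18+5+9+12+2 = 46
Base-Q-L-X-A-Base: 18+16+12+9+13 = 68
Base-A-X-Q-L-Base: 13+9+4+16+2 = 44
Base-A-Q-X-L-Base: 13+5+4+12+2 = 36
The minimum is 36.
One optimal route: Base → X → Q → A → L → Base (or its reverse).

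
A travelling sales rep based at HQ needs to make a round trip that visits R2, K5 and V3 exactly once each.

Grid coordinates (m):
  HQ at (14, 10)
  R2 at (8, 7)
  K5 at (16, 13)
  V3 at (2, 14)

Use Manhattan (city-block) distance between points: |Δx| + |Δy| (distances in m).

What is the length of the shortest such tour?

There are 3 distinct closed tours to check (reversals are equivalent).
HQ → R2 → K5 → V3 → HQ: 9+14+15+16 = 54
HQ → R2 → V3 → K5 → HQ: 9+13+15+5 = 42
HQ → K5 → R2 → V3 → HQ: 5+14+13+16 = 48
The minimum is 42.
One optimal route: HQ → R2 → V3 → K5 → HQ (or its reverse).

Minimum total distance: 42 m.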